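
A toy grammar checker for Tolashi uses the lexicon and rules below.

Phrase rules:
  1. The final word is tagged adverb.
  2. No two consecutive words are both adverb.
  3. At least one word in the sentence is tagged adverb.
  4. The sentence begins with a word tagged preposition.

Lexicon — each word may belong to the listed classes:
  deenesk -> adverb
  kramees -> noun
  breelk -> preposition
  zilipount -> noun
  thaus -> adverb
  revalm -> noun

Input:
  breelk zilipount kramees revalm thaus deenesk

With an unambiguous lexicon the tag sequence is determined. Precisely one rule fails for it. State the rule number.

2

Fixed tagging: preposition noun noun noun adverb adverb.
Applying the rules: R1 holds, R2 violated, R3 holds, R4 holds.
Only rule 2 fails.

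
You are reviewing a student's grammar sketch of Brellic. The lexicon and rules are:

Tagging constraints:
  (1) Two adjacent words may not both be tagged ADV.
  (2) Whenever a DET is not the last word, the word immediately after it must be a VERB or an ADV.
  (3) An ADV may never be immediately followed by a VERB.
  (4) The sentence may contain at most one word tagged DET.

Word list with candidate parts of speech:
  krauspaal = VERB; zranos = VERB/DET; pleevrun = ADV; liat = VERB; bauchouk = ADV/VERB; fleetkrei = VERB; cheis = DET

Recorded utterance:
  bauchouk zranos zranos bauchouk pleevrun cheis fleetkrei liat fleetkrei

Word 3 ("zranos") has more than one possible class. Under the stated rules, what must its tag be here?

VERB

Candidates per position — 1:bauchouk {ADV,VERB}; 2:zranos {VERB,DET}; 3:zranos {VERB,DET}; 4:bauchouk {ADV,VERB}; 5:pleevrun {ADV}; 6:cheis {DET}; 7:fleetkrei {VERB}; 8:liat {VERB}; 9:fleetkrei {VERB}.
Position 2: DET is ruled out by rule 4; that leaves VERB.
Position 3: DET is ruled out by rule 4; that leaves VERB.
Position 4: ADV is ruled out by rule 1; that leaves VERB.
Position 1: ADV is ruled out by rule 3; that leaves VERB.
The unique satisfying tagging is: VERB VERB VERB VERB ADV DET VERB VERB VERB.
Rule-by-rule: rule 1 ok; rule 2 ok; rule 3 ok; rule 4 ok.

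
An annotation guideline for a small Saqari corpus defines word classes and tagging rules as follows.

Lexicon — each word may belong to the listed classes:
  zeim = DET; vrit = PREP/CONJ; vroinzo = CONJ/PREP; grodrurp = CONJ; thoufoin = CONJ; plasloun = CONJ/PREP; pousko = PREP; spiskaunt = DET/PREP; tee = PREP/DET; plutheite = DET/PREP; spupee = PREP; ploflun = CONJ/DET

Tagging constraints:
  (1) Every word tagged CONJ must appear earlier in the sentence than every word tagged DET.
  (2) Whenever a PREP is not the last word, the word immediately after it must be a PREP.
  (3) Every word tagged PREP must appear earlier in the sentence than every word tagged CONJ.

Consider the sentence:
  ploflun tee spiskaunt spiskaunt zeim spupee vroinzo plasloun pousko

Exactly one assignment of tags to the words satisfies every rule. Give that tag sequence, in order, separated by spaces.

DET DET DET DET DET PREP PREP PREP PREP

Candidates per position — 1:ploflun {CONJ,DET}; 2:tee {PREP,DET}; 3:spiskaunt {DET,PREP}; 4:spiskaunt {DET,PREP}; 5:zeim {DET}; 6:spupee {PREP}; 7:vroinzo {CONJ,PREP}; 8:plasloun {CONJ,PREP}; 9:pousko {PREP}.
Word 1 cannot be CONJ — rule 3 would then fail for every completion. It is DET.
Word 2 cannot be PREP — rule 2 would then fail for every completion. It is DET.
Word 3 cannot be PREP — rule 2 would then fail for every completion. It is DET.
Word 4 cannot be PREP — rule 2 would then fail for every completion. It is DET.
Word 7 cannot be CONJ — rule 1 would then fail for every completion. It is PREP.
Word 8 cannot be CONJ — rule 1 would then fail for every completion. It is PREP.
So the tagging must be: DET DET DET DET DET PREP PREP PREP PREP.
Check: rule 1 ok; rule 2 ok; rule 3 ok.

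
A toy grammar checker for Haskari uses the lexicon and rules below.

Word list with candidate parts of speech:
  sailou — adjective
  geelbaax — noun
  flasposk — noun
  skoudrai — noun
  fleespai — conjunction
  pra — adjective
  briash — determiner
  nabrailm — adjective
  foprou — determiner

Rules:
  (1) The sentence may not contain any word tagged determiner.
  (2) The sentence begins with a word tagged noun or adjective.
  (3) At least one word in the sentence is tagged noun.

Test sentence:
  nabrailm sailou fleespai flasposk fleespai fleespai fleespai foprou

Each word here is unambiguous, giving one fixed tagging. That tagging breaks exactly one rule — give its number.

1

Fixed tagging: adjective adjective conjunction noun conjunction conjunction conjunction determiner.
Checking each rule: R1 fail, R2 pass, R3 pass.
Only rule 1 fails.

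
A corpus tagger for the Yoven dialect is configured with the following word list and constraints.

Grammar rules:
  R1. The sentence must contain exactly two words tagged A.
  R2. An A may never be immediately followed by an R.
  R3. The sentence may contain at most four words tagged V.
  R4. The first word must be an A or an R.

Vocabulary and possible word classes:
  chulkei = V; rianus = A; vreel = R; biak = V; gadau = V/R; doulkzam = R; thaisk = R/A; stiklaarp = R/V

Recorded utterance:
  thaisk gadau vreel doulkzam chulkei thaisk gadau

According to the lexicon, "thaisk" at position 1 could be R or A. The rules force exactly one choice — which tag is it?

Candidates per position — 1:thaisk {R,A}; 2:gadau {V,R}; 3:vreel {R}; 4:doulkzam {R}; 5:chulkei {V}; 6:thaisk {R,A}; 7:gadau {V,R}.
Position 1: R is ruled out by rule 1; that leaves A.
Position 2: R is ruled out by rule 2; that leaves V.
Position 6: R is ruled out by rule 1; that leaves A.
Position 7: R is ruled out by rule 2; that leaves V.
So the tagging must be: A V R R V A V.
Checking: rule 1 ✓; rule 2 ✓; rule 3 ✓; rule 4 ✓.

A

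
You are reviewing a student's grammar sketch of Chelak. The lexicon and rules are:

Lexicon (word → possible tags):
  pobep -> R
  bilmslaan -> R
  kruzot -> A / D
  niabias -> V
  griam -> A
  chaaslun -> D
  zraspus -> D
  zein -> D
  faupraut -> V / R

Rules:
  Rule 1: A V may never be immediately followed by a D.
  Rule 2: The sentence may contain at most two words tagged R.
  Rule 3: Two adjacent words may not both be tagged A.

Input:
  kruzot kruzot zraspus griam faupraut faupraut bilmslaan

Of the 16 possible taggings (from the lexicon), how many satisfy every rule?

Candidates per position — 1:kruzot {A,D}; 2:kruzot {A,D}; 3:zraspus {D}; 4:griam {A}; 5:faupraut {V,R}; 6:faupraut {V,R}; 7:bilmslaan {R}.
There are 16 candidate sequences in total.
Checking each against the rules leaves 9 sequences.
Count = 9.

9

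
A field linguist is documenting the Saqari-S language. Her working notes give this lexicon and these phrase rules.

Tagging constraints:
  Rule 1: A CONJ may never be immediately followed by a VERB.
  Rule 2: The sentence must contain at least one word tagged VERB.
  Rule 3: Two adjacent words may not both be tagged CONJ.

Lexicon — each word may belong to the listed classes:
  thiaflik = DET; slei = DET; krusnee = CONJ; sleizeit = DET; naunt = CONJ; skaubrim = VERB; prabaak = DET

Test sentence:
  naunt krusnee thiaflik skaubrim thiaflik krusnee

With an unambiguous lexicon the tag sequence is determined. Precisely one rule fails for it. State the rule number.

3

Fixed tagging: CONJ CONJ DET VERB DET CONJ.
Applying the rules: R1 holds, R2 holds, R3 violated.
Only rule 3 fails.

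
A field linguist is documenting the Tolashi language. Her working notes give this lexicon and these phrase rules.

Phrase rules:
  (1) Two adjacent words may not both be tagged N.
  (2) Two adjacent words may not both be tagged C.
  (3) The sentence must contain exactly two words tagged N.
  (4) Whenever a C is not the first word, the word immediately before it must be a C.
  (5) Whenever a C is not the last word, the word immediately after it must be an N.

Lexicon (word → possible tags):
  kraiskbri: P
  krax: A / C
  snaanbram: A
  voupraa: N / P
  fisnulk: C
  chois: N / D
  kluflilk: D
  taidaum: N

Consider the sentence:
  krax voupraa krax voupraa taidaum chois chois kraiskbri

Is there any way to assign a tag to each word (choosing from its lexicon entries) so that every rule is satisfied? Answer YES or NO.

Candidates per position — 1:krax {A,C}; 2:voupraa {N,P}; 3:krax {A,C}; 4:voupraa {N,P}; 5:taidaum {N}; 6:chois {N,D}; 7:chois {N,D}; 8:kraiskbri {P}.
One satisfying assignment: A P A P N D N P.
Check: rule 1 holds; rule 2 holds; rule 3 holds; rule 4 holds; rule 5 holds.

YES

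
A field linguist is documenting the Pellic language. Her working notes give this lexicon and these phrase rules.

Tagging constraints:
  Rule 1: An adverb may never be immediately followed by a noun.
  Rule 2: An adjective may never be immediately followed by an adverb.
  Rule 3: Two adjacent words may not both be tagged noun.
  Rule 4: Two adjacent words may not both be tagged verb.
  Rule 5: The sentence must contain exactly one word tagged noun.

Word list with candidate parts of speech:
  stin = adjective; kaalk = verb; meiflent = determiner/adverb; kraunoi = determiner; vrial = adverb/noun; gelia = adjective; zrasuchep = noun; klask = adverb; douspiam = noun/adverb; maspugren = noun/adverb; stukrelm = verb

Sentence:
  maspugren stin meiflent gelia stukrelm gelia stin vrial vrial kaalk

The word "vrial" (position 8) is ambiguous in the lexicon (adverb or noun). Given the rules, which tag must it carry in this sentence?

Candidates per position — 1:maspugren {noun,adverb}; 2:stin {adjective}; 3:meiflent {determiner,adverb}; 4:gelia {adjective}; 5:stukrelm {verb}; 6:gelia {adjective}; 7:stin {adjective}; 8:vrial {adverb,noun}; 9:vrial {adverb,noun}; 10:kaalk {verb}.
Word 3 cannot be adverb — rule 2 would then fail for every completion. It is determiner.
Word 8 cannot be adverb — rule 2 would then fail for every completion. It is noun.
Word 9 cannot be noun — rule 3 would then fail for every completion. It is adverb.
Word 1 cannot be noun — rule 5 would then fail for every completion. It is adverb.
That leaves exactly one tagging: adverb adjective determiner adjective verb adjective adjective noun adverb verb.
Rule-by-rule: rule 1 holds; rule 2 holds; rule 3 holds; rule 4 holds; rule 5 holds.

noun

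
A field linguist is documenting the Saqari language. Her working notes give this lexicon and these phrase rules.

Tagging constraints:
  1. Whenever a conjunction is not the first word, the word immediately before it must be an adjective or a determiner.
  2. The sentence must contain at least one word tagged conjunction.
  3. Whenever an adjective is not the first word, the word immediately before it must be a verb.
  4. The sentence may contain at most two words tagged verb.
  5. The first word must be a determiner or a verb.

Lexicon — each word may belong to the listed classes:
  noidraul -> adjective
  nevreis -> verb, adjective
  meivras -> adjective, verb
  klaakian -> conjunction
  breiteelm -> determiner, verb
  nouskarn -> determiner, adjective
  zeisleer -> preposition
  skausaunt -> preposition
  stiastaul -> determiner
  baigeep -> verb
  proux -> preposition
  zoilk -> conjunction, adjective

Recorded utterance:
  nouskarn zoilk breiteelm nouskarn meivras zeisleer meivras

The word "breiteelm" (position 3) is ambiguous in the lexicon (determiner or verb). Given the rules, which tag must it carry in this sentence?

Candidates per position — 1:nouskarn {determiner,adjective}; 2:zoilk {conjunction,adjective}; 3:breiteelm {determiner,verb}; 4:nouskarn {determiner,adjective}; 5:meivras {adjective,verb}; 6:zeisleer {preposition}; 7:meivras {adjective,verb}.
Position 1: tagging it adjective would leave rule 5 unsatisfiable, so it must be determiner.
Position 2: tagging it adjective would leave rule 2 unsatisfiable, so it must be conjunction.
Position 5: tagging it adjective would leave rule 3 unsatisfiable, so it must be verb.
Position 7: tagging it adjective would leave rule 3 unsatisfiable, so it must be verb.
Position 3: tagging it verb would leave rule 4 unsatisfiable, so it must be determiner.
Position 4: tagging it adjective would leave rule 3 unsatisfiable, so it must be determiner.
The only consistent sequence is: determiner conjunction determiner determiner verb preposition verb.
Checking: rule 1 satisfied; rule 2 satisfied; rule 3 satisfied; rule 4 satisfied; rule 5 satisfied.

determiner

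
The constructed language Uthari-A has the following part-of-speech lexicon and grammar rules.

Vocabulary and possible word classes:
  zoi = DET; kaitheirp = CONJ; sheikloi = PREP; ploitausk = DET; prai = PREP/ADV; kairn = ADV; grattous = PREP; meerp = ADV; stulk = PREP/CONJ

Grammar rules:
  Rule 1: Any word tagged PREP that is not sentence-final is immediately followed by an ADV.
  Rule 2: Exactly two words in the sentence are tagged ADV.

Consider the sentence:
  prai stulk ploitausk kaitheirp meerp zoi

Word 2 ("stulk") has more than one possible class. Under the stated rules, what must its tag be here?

Candidates per position — 1:prai {PREP,ADV}; 2:stulk {PREP,CONJ}; 3:ploitausk {DET}; 4:kaitheirp {CONJ}; 5:meerp {ADV}; 6:zoi {DET}.
Position 1: tagging it PREP would leave rule 1 unsatisfiable, so it must be ADV.
Position 2: tagging it PREP would leave rule 1 unsatisfiable, so it must be CONJ.
The only consistent sequence is: ADV CONJ DET CONJ ADV DET.
Rule-by-rule: rule 1 satisfied; rule 2 satisfied.

CONJ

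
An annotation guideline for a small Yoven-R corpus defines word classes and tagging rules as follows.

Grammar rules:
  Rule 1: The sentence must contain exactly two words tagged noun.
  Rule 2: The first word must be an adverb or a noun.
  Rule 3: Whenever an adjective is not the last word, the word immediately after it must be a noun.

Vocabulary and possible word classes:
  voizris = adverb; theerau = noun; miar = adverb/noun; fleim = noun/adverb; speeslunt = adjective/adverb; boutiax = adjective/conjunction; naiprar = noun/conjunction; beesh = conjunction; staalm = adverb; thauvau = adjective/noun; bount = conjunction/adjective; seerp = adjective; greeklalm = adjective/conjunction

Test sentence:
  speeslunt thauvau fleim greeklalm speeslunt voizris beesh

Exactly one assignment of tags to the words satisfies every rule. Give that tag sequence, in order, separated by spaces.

Candidates per position — 1:speeslunt {adjective,adverb}; 2:thauvau {adjective,noun}; 3:fleim {noun,adverb}; 4:greeklalm {adjective,conjunction}; 5:speeslunt {adjective,adverb}; 6:voizris {adverb}; 7:beesh {conjunction}.
Position 1: tagging it adjective would leave rule 2 unsatisfiable, so it must be adverb.
Position 2: tagging it adjective would leave rule 1 unsatisfiable, so it must be noun.
Position 3: tagging it adverb would leave rule 1 unsatisfiable, so it must be noun.
Position 4: tagging it adjective would leave rule 3 unsatisfiable, so it must be conjunction.
Position 5: tagging it adjective would leave rule 3 unsatisfiable, so it must be adverb.
That leaves exactly one tagging: adverb noun noun conjunction adverb adverb conjunction.
Rule-by-rule: rule 1 satisfied; rule 2 satisfied; rule 3 satisfied.

adverb noun noun conjunction adverb adverb conjunction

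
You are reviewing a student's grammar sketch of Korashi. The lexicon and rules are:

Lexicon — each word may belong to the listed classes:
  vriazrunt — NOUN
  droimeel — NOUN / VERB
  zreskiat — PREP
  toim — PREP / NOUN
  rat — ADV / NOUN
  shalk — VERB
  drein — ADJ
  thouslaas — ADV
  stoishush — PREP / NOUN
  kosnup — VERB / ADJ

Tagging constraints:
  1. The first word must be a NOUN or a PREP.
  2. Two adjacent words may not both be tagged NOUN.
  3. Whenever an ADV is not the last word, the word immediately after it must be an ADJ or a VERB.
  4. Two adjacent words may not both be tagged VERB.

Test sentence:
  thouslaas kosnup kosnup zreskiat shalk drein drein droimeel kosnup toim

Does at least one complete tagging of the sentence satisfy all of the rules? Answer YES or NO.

Candidates per position — 1:thouslaas {ADV}; 2:kosnup {VERB,ADJ}; 3:kosnup {VERB,ADJ}; 4:zreskiat {PREP}; 5:shalk {VERB}; 6:drein {ADJ}; 7:drein {ADJ}; 8:droimeel {NOUN,VERB}; 9:kosnup {VERB,ADJ}; 10:toim {PREP,NOUN}.
Rule 1 cannot be satisfied by any choice of tags from the lexicon.
So there is no consistent tagging.

NO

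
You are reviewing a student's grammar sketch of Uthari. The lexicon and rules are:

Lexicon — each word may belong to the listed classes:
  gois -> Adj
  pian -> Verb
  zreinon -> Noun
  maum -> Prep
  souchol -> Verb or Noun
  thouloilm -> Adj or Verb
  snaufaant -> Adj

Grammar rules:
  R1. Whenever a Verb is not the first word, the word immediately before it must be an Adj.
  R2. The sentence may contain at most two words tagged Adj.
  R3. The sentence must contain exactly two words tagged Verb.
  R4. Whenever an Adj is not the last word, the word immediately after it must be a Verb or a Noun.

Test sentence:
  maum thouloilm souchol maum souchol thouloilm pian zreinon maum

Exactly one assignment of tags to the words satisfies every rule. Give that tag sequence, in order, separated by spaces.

Candidates per position — 1:maum {Prep}; 2:thouloilm {Adj,Verb}; 3:souchol {Verb,Noun}; 4:maum {Prep}; 5:souchol {Verb,Noun}; 6:thouloilm {Adj,Verb}; 7:pian {Verb}; 8:zreinon {Noun}; 9:maum {Prep}.
Word 2 cannot be Verb — rule 1 would then fail for every completion. It is Adj.
Word 5 cannot be Verb — rule 1 would then fail for every completion. It is Noun.
Word 6 cannot be Verb — rule 1 would then fail for every completion. It is Adj.
Word 3 cannot be Noun — rule 3 would then fail for every completion. It is Verb.
So the tagging must be: Prep Adj Verb Prep Noun Adj Verb Noun Prep.
Checking: rule 1 ok; rule 2 ok; rule 3 ok; rule 4 ok.

Prep Adj Verb Prep Noun Adj Verb Noun Prep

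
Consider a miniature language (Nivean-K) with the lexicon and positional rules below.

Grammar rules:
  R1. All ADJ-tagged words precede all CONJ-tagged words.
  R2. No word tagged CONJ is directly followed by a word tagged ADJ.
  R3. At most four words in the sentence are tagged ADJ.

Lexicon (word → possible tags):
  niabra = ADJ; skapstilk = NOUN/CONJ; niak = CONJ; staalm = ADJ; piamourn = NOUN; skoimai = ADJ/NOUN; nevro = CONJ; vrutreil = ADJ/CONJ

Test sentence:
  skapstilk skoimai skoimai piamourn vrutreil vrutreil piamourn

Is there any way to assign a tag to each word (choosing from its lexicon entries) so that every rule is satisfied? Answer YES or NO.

Candidates per position — 1:skapstilk {NOUN,CONJ}; 2:skoimai {ADJ,NOUN}; 3:skoimai {ADJ,NOUN}; 4:piamourn {NOUN}; 5:vrutreil {ADJ,CONJ}; 6:vrutreil {ADJ,CONJ}; 7:piamourn {NOUN}.
One satisfying assignment: NOUN NOUN ADJ NOUN CONJ CONJ NOUN.
Check: rule 1 ok; rule 2 ok; rule 3 ok.

YES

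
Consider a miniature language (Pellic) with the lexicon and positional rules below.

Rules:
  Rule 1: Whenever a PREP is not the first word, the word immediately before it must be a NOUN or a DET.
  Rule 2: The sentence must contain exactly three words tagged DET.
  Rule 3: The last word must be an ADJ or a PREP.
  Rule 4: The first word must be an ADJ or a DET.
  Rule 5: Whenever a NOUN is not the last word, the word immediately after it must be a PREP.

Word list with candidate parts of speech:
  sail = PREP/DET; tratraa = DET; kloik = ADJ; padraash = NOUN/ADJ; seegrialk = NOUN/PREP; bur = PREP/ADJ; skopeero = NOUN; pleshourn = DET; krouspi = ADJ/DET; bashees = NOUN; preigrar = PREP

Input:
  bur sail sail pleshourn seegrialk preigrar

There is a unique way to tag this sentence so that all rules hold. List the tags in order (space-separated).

Candidates per position — 1:bur {PREP,ADJ}; 2:sail {PREP,DET}; 3:sail {PREP,DET}; 4:pleshourn {DET}; 5:seegrialk {NOUN,PREP}; 6:preigrar {PREP}.
Position 1: tagging it PREP would leave rule 4 unsatisfiable, so it must be ADJ.
Position 2: tagging it PREP would leave rule 1 unsatisfiable, so it must be DET.
Position 3: tagging it PREP would leave rule 2 unsatisfiable, so it must be DET.
Position 5: tagging it PREP would leave rule 1 unsatisfiable, so it must be NOUN.
So the tagging must be: ADJ DET DET DET NOUN PREP.
Verifying each rule — rule 1 holds; rule 2 holds; rule 3 holds; rule 4 holds; rule 5 holds.

ADJ DET DET DET NOUN PREP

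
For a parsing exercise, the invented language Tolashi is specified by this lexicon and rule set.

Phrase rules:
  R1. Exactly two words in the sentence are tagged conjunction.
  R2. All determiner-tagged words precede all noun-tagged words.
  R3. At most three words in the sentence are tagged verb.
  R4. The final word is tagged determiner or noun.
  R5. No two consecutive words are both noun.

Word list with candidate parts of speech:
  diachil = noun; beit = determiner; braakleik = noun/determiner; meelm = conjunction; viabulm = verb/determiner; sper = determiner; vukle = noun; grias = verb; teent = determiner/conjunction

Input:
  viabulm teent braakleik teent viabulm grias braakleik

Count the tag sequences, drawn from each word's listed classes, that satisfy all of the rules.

10

Candidates per position — 1:viabulm {verb,determiner}; 2:teent {determiner,conjunction}; 3:braakleik {noun,determiner}; 4:teent {determiner,conjunction}; 5:viabulm {verb,determiner}; 6:grias {verb}; 7:braakleik {noun,determiner}.
There are 64 candidate sequences in total.
Checking each against the rules leaves 10 sequences.
Count = 10.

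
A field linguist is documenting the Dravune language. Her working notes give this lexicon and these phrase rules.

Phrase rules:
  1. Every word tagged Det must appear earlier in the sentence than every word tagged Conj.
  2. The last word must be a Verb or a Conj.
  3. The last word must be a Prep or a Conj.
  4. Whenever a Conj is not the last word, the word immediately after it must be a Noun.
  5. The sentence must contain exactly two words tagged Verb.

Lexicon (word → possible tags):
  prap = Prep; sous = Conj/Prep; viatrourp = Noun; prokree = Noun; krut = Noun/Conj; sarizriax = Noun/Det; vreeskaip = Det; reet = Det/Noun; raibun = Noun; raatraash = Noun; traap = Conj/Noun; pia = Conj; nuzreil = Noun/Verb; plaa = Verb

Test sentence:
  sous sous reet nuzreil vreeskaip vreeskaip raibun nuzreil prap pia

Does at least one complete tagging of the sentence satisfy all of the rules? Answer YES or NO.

Candidates per position — 1:sous {Conj,Prep}; 2:sous {Conj,Prep}; 3:reet {Det,Noun}; 4:nuzreil {Noun,Verb}; 5:vreeskaip {Det}; 6:vreeskaip {Det}; 7:raibun {Noun}; 8:nuzreil {Noun,Verb}; 9:prap {Prep}; 10:pia {Conj}.
One satisfying assignment: Prep Prep Det Verb Det Det Noun Verb Prep Conj.
Check: rule 1 ✓; rule 2 ✓; rule 3 ✓; rule 4 ✓; rule 5 ✓.

YES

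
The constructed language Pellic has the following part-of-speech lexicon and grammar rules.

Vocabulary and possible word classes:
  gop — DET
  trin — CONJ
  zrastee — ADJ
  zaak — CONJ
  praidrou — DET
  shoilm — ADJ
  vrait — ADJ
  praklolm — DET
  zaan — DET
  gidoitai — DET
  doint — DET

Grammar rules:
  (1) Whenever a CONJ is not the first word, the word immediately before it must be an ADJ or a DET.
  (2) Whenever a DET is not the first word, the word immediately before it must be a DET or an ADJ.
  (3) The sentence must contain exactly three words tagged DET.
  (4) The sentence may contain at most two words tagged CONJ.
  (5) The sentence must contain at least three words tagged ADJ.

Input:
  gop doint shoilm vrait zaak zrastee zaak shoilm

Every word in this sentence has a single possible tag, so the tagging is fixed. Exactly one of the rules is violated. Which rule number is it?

3

Fixed tagging: DET DET ADJ ADJ CONJ ADJ CONJ ADJ.
Rule check: R1 ok, R2 ok, R3 fails, R4 ok, R5 ok.
Only rule 3 fails.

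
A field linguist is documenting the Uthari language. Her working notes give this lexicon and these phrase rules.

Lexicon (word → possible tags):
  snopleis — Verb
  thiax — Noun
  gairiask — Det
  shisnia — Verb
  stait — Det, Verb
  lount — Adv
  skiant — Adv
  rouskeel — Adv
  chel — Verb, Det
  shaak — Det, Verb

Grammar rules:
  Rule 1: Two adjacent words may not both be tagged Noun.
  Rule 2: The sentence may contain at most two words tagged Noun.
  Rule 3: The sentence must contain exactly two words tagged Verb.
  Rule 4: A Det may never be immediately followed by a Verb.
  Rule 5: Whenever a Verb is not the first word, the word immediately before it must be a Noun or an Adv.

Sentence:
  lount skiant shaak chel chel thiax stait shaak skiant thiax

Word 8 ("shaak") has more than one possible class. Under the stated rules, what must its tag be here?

Det

Candidates per position — 1:lount {Adv}; 2:skiant {Adv}; 3:shaak {Det,Verb}; 4:chel {Verb,Det}; 5:chel {Verb,Det}; 6:thiax {Noun}; 7:stait {Det,Verb}; 8:shaak {Det,Verb}; 9:skiant {Adv}; 10:thiax {Noun}.
Position 4: Verb is ruled out by rule 5; that leaves Det.
Position 5: Verb is ruled out by rule 4; that leaves Det.
Position 8: Verb is ruled out by rule 5; that leaves Det.
Position 3: Det is ruled out by rule 3; that leaves Verb.
Position 7: Det is ruled out by rule 3; that leaves Verb.
So the tagging must be: Adv Adv Verb Det Det Noun Verb Det Adv Noun.
Rule-by-rule: rule 1 ✓; rule 2 ✓; rule 3 ✓; rule 4 ✓; rule 5 ✓.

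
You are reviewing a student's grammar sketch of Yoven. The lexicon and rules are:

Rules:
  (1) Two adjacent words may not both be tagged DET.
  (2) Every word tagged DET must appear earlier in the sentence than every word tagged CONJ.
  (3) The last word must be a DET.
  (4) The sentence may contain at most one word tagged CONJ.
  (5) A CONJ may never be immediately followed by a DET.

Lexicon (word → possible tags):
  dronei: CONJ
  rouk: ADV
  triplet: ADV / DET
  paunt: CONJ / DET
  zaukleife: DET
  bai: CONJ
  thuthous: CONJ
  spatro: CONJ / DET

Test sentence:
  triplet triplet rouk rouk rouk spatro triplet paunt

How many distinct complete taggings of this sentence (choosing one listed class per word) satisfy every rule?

3

Candidates per position — 1:triplet {ADV,DET}; 2:triplet {ADV,DET}; 3:rouk {ADV}; 4:rouk {ADV}; 5:rouk {ADV}; 6:spatro {CONJ,DET}; 7:triplet {ADV,DET}; 8:paunt {CONJ,DET}.
There are 32 candidate sequences in total.
The sequences that satisfy every rule: ADV ADV ADV ADV ADV DET ADV DET; ADV DET ADV ADV ADV DET ADV DET; DET ADV ADV ADV ADV DET ADV DET.
Count = 3.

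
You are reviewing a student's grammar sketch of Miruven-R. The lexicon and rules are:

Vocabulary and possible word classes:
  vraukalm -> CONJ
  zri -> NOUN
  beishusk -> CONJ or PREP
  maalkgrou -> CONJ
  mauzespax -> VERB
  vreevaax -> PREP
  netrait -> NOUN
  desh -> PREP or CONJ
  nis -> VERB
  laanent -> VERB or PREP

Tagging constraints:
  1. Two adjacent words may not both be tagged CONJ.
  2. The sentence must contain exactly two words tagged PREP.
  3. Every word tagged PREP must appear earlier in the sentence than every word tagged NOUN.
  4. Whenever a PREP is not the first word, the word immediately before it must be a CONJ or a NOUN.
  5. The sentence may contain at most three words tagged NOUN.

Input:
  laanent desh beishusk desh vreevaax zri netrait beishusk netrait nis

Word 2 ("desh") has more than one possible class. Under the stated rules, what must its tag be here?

Candidates per position — 1:laanent {VERB,PREP}; 2:desh {PREP,CONJ}; 3:beishusk {CONJ,PREP}; 4:desh {PREP,CONJ}; 5:vreevaax {PREP}; 6:zri {NOUN}; 7:netrait {NOUN}; 8:beishusk {CONJ,PREP}; 9:netrait {NOUN}; 10:nis {VERB}.
Word 2 cannot be PREP — rule 4 would then fail for every completion. It is CONJ.
Word 3 cannot be CONJ — rule 1 would then fail for every completion. It is PREP.
Word 4 cannot be PREP — rule 2 would then fail for every completion. It is CONJ.
Word 8 cannot be PREP — rule 2 would then fail for every completion. It is CONJ.
Word 1 cannot be PREP — rule 2 would then fail for every completion. It is VERB.
The only consistent sequence is: VERB CONJ PREP CONJ PREP NOUN NOUN CONJ NOUN VERB.
Verifying each rule — rule 1 satisfied; rule 2 satisfied; rule 3 satisfied; rule 4 satisfied; rule 5 satisfied.

CONJ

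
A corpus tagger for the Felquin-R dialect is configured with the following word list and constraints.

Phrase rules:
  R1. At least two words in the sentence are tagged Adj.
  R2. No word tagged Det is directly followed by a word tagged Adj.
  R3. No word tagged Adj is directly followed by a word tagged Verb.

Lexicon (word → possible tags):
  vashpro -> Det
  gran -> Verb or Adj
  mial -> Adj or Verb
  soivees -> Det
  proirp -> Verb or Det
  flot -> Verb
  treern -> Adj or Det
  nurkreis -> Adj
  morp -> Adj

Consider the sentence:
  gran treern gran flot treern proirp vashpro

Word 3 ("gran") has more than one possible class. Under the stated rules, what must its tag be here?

Candidates per position — 1:gran {Verb,Adj}; 2:treern {Adj,Det}; 3:gran {Verb,Adj}; 4:flot {Verb}; 5:treern {Adj,Det}; 6:proirp {Verb,Det}; 7:vashpro {Det}.
Position 2: tagging it Adj would leave rule 3 unsatisfiable, so it must be Det.
Position 3: tagging it Adj would leave rule 2 unsatisfiable, so it must be Verb.
Position 5: tagging it Det would leave rule 1 unsatisfiable, so it must be Adj.
Position 6: tagging it Verb would leave rule 3 unsatisfiable, so it must be Det.
Position 1: tagging it Verb would leave rule 1 unsatisfiable, so it must be Adj.
The unique satisfying tagging is: Adj Det Verb Verb Adj Det Det.
Checking: rule 1 satisfied; rule 2 satisfied; rule 3 satisfied.

Verb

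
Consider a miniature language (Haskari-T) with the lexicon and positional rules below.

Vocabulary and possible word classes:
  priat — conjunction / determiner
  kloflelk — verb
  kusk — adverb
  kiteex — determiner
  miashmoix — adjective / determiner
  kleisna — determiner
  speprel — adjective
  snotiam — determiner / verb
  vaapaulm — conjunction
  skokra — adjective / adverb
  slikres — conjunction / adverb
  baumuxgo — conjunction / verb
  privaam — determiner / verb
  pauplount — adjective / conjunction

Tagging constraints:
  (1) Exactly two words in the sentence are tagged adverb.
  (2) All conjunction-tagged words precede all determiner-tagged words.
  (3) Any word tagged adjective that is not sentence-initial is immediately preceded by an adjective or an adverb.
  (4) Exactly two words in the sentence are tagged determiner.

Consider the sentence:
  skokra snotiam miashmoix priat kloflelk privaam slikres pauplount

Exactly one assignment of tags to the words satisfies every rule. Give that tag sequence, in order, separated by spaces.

Candidates per position — 1:skokra {adjective,adverb}; 2:snotiam {determiner,verb}; 3:miashmoix {adjective,determiner}; 4:priat {conjunction,determiner}; 5:kloflelk {verb}; 6:privaam {determiner,verb}; 7:slikres {conjunction,adverb}; 8:pauplount {adjective,conjunction}.
Position 1: tagging it adjective would leave rule 1 unsatisfiable, so it must be adverb.
Position 3: tagging it adjective would leave rule 3 unsatisfiable, so it must be determiner.
Position 4: tagging it conjunction would leave rule 2 unsatisfiable, so it must be determiner.
Position 6: tagging it determiner would leave rule 4 unsatisfiable, so it must be verb.
Position 7: tagging it conjunction would leave rule 1 unsatisfiable, so it must be adverb.
Position 8: tagging it conjunction would leave rule 2 unsatisfiable, so it must be adjective.
Position 2: tagging it determiner would leave rule 4 unsatisfiable, so it must be verb.
The unique satisfying tagging is: adverb verb determiner determiner verb verb adverb adjective.
Checking: rule 1 satisfied; rule 2 satisfied; rule 3 satisfied; rule 4 satisfied.

adverb verb determiner determiner verb verb adverb adjective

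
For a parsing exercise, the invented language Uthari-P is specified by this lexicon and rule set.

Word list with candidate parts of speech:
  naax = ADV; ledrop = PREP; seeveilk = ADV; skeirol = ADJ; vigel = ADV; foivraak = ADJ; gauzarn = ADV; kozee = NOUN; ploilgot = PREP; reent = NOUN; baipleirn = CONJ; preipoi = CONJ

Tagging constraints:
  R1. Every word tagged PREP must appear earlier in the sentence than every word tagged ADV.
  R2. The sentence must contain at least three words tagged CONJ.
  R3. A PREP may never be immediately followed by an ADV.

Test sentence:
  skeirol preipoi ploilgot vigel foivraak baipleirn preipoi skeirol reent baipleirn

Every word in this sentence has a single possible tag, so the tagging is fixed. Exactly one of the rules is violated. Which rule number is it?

Fixed tagging: ADJ CONJ PREP ADV ADJ CONJ CONJ ADJ NOUN CONJ.
Applying the rules: R1 pass, R2 pass, R3 fail.
Only rule 3 fails.

3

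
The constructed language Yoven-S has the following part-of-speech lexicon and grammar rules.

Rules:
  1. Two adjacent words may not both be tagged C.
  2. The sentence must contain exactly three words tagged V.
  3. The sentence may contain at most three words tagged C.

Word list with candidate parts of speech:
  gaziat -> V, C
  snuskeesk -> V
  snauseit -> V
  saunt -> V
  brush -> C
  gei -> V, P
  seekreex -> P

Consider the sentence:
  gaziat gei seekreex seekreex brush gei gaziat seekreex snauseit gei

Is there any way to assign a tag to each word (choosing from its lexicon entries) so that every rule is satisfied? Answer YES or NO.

Candidates per position — 1:gaziat {V,C}; 2:gei {V,P}; 3:seekreex {P}; 4:seekreex {P}; 5:brush {C}; 6:gei {V,P}; 7:gaziat {V,C}; 8:seekreex {P}; 9:snauseit {V}; 10:gei {V,P}.
One satisfying assignment: V V P P C P C P V P.
Rule-by-rule: rule 1 ok; rule 2 ok; rule 3 ok.

YES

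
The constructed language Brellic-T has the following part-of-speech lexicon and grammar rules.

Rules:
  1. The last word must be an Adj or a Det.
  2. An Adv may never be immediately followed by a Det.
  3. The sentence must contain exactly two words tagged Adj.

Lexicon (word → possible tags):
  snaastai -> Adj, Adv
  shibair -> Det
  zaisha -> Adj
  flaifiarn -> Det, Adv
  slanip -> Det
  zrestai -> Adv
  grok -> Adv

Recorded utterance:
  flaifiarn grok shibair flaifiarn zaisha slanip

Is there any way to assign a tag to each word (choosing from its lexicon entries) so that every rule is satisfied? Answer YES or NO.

Candidates per position — 1:flaifiarn {Det,Adv}; 2:grok {Adv}; 3:shibair {Det}; 4:flaifiarn {Det,Adv}; 5:zaisha {Adj}; 6:slanip {Det}.
Rule 2 cannot be satisfied by any choice of tags from the lexicon.
So there is no consistent tagging.

NO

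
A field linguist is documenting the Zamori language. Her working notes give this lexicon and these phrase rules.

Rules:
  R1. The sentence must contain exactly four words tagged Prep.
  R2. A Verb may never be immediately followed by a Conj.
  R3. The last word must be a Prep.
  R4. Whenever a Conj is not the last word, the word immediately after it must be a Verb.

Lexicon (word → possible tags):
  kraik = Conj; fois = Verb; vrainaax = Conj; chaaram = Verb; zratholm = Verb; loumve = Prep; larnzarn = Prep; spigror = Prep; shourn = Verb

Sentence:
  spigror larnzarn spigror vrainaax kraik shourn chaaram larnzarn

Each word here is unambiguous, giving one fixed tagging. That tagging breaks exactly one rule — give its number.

4

Fixed tagging: Prep Prep Prep Conj Conj Verb Verb Prep.
Checking each rule: R1 holds, R2 holds, R3 holds, R4 violated.
Only rule 4 fails.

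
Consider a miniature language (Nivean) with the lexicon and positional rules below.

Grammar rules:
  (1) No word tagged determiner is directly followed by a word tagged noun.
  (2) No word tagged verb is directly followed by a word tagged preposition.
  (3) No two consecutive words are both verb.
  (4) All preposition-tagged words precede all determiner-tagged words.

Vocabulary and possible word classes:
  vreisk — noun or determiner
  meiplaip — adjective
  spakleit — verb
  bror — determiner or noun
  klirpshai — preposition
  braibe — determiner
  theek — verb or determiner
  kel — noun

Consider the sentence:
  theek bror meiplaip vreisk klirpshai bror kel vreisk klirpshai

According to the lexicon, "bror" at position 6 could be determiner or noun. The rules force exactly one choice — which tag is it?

Candidates per position — 1:theek {verb,determiner}; 2:bror {determiner,noun}; 3:meiplaip {adjective}; 4:vreisk {noun,determiner}; 5:klirpshai {preposition}; 6:bror {determiner,noun}; 7:kel {noun}; 8:vreisk {noun,determiner}; 9:klirpshai {preposition}.
Position 1: determiner is ruled out by rule 4; that leaves verb.
Position 2: determiner is ruled out by rule 4; that leaves noun.
Position 4: determiner is ruled out by rule 4; that leaves noun.
Position 6: determiner is ruled out by rule 1; that leaves noun.
Position 8: determiner is ruled out by rule 4; that leaves noun.
The unique satisfying tagging is: verb noun adjective noun preposition noun noun noun preposition.
Rule-by-rule: rule 1 ✓; rule 2 ✓; rule 3 ✓; rule 4 ✓.

noun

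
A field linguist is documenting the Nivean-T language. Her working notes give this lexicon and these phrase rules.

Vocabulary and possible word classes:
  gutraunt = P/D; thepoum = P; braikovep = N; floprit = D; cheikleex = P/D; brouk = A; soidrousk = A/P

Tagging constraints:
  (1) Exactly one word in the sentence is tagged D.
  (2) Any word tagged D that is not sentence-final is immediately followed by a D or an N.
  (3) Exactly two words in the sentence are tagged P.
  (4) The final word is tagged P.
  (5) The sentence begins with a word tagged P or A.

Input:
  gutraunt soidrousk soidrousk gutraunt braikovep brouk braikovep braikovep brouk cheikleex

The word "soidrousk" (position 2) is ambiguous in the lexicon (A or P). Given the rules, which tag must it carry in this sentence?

Candidates per position — 1:gutraunt {P,D}; 2:soidrousk {A,P}; 3:soidrousk {A,P}; 4:gutraunt {P,D}; 5:braikovep {N}; 6:brouk {A}; 7:braikovep {N}; 8:braikovep {N}; 9:brouk {A}; 10:cheikleex {P,D}.
If word 1 were D, no tagging could satisfy rule 2; so word 1 is P.
If word 10 were D, no tagging could satisfy rule 4; so word 10 is P.
If word 2 were P, no tagging could satisfy rule 3; so word 2 is A.
If word 3 were P, no tagging could satisfy rule 3; so word 3 is A.
If word 4 were P, no tagging could satisfy rule 1; so word 4 is D.
The only consistent sequence is: P A A D N A N N A P.
Rule-by-rule: rule 1 ok; rule 2 ok; rule 3 ok; rule 4 ok; rule 5 ok.

A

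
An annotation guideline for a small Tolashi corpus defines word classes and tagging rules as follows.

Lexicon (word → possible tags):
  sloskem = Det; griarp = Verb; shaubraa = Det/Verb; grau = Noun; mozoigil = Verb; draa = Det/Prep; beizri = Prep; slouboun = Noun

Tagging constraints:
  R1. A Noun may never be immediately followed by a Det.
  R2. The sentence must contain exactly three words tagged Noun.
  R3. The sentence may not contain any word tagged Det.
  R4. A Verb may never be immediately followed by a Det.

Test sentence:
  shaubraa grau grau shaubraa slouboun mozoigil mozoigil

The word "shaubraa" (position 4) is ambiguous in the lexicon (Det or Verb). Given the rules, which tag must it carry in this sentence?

Verb

Candidates per position — 1:shaubraa {Det,Verb}; 2:grau {Noun}; 3:grau {Noun}; 4:shaubraa {Det,Verb}; 5:slouboun {Noun}; 6:mozoigil {Verb}; 7:mozoigil {Verb}.
Position 1: tagging it Det would leave rule 3 unsatisfiable, so it must be Verb.
Position 4: tagging it Det would leave rule 1 unsatisfiable, so it must be Verb.
So the tagging must be: Verb Noun Noun Verb Noun Verb Verb.
Rule-by-rule: rule 1 ✓; rule 2 ✓; rule 3 ✓; rule 4 ✓.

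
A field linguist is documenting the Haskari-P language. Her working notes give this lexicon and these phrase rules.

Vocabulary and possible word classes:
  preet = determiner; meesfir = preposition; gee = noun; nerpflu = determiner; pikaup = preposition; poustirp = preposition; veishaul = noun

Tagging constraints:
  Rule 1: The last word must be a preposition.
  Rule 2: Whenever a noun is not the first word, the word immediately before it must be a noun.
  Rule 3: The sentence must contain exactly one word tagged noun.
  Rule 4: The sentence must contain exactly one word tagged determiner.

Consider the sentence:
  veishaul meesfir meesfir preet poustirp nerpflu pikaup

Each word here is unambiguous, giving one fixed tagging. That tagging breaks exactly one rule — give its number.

4

Fixed tagging: noun preposition preposition determiner preposition determiner preposition.
Checking each rule: R1 ok, R2 ok, R3 ok, R4 fails.
Only rule 4 fails.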